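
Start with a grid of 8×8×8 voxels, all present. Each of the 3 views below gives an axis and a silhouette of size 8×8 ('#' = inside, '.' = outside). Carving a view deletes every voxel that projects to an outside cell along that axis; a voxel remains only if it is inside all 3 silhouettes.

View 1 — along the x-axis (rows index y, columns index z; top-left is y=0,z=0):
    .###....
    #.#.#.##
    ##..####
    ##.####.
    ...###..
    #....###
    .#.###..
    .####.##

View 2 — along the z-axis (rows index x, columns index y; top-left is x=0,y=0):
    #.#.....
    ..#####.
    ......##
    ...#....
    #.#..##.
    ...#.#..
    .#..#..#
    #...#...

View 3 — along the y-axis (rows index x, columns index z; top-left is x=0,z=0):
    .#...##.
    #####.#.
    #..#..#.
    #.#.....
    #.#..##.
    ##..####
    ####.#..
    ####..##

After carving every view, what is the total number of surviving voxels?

initial block: 8^3 = 512
carve view 1 (along x, YZ-mask fill 37/64): 296 voxels remain
carve view 2 (along z, XY-mask fill 21/64): 95 voxels remain
carve view 3 (along y, XZ-mask fill 35/64): 52 voxels remain

52 voxels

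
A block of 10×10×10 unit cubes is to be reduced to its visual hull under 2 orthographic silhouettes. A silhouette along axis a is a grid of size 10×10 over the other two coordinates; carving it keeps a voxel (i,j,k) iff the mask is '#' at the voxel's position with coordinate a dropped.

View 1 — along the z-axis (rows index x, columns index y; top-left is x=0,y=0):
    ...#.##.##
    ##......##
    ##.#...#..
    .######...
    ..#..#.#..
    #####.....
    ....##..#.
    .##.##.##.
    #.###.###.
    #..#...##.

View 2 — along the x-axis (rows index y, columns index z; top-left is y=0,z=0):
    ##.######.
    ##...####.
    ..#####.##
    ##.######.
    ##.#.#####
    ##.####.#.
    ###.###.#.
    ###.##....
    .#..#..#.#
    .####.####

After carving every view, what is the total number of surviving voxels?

full grid |V| = 1000
carve view 1 (along z, XY-mask fill 47/100): 470 voxels remain
carve view 2 (along x, YZ-mask fill 68/100): 314 voxels remain

voxel count = 314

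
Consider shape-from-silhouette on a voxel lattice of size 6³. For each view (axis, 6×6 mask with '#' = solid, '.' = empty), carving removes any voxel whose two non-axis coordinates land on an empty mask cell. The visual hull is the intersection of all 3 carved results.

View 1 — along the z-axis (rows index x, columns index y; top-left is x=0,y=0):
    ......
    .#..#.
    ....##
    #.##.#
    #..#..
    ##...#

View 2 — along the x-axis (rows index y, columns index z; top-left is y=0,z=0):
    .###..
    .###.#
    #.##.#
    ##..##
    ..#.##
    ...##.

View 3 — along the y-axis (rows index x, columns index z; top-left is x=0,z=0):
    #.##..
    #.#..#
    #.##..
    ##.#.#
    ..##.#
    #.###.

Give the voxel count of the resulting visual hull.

|visual hull| = 24

before carving: 216 voxels (6×6×6)
V1 z: intersect with XY mask (13 set) -- 78 left
V2 x: intersect with YZ mask (20 set) -- 41 left
V3 y: intersect with XZ mask (20 set) -- 24 left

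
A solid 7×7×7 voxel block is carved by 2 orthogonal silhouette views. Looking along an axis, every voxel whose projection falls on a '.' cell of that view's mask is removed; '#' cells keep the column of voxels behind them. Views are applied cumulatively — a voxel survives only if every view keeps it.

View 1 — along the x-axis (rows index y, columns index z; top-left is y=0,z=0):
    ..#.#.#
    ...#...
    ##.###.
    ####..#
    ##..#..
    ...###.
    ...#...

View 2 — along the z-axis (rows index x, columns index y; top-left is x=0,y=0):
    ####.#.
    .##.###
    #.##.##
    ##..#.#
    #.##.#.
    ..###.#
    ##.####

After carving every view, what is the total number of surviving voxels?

start: 7×7×7 = 343 voxels
[1] x-view keeps 21 columns → grid now 147
[2] z-view keeps 33 columns → grid now 101

remaining voxels: 101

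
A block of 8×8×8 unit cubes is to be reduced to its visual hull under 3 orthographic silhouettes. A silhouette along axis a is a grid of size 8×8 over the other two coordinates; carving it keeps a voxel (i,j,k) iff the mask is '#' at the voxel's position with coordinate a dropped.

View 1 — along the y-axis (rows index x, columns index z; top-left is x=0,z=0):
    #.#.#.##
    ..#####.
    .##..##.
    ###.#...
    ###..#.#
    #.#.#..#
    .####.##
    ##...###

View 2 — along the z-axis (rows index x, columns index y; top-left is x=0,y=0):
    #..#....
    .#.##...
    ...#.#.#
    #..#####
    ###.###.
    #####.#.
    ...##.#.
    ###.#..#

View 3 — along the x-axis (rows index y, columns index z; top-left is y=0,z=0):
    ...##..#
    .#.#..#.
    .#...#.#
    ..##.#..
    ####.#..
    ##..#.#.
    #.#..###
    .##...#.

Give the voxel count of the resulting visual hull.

voxel count = 73

before carving: 512 voxels (8×8×8)
  1. axis=1 (XZ plane), |mask|=38  ⇒  voxels=304
  2. axis=2 (XY plane), |mask|=34  ⇒  voxels=158
  3. axis=0 (YZ plane), |mask|=29  ⇒  voxels=73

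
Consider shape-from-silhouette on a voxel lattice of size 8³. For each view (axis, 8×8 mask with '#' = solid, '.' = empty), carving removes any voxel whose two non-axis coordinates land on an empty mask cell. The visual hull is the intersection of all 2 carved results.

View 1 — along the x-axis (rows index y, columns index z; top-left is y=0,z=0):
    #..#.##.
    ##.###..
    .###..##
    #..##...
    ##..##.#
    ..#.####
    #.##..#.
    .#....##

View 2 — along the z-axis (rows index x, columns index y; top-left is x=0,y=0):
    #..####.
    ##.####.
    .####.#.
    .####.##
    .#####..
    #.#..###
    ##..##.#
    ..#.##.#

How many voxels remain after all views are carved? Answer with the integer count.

full grid |V| = 512
step 1: project along x, AND mask (34/64) → |grid| = 272
step 2: project along z, AND mask (41/64) → |grid| = 178

|visual hull| = 178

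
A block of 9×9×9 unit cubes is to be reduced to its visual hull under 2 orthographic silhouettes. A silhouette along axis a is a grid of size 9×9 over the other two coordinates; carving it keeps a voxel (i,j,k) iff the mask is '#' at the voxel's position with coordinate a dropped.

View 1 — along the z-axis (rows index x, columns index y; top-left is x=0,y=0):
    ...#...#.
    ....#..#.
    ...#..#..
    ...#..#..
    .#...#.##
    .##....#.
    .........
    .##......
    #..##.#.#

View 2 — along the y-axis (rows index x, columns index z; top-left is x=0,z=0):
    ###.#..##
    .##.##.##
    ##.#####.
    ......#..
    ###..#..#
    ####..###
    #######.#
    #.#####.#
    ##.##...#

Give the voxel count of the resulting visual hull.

remaining voxels: 120

start: 9×9×9 = 729 voxels
after view 1 [z-axis, 22 of 81 cells solid] → remaining = 198
after view 2 [y-axis, 52 of 81 cells solid] → remaining = 120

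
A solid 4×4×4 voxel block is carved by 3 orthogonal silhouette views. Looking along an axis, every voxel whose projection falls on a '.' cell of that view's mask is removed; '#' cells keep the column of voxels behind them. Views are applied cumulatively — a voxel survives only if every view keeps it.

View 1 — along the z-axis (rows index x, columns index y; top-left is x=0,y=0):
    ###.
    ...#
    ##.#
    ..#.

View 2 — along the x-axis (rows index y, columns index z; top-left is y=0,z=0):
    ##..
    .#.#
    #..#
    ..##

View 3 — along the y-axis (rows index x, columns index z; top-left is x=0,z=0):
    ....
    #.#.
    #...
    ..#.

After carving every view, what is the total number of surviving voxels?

voxel count = 2

before carving: 64 voxels (4×4×4)
[1] z-view keeps 8 columns → grid now 32
[2] x-view keeps 8 columns → grid now 16
[3] y-view keeps 4 columns → grid now 2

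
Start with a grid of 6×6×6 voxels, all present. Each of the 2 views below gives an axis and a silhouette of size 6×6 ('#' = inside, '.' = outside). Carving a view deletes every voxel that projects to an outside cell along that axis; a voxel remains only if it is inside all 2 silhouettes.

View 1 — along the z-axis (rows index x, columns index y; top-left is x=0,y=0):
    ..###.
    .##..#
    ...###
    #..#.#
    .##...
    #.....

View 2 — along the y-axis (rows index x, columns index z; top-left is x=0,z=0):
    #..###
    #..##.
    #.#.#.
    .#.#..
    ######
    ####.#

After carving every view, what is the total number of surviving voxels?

|visual hull| = 53

full grid |V| = 216
[1] z-view keeps 15 columns → grid now 90
[2] y-view keeps 23 columns → grid now 53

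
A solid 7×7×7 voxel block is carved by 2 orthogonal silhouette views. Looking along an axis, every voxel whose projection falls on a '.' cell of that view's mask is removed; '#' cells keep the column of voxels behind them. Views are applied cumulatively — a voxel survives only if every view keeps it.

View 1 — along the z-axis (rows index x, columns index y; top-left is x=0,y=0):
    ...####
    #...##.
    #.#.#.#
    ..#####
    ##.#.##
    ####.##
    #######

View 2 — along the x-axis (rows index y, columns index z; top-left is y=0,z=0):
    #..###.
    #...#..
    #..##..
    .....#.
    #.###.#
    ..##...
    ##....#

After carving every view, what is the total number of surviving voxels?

before carving: 343 voxels (7×7×7)
after view 1 [z-axis, 34 of 49 cells solid] → remaining = 238
after view 2 [x-axis, 20 of 49 cells solid] → remaining = 98

remaining voxels: 98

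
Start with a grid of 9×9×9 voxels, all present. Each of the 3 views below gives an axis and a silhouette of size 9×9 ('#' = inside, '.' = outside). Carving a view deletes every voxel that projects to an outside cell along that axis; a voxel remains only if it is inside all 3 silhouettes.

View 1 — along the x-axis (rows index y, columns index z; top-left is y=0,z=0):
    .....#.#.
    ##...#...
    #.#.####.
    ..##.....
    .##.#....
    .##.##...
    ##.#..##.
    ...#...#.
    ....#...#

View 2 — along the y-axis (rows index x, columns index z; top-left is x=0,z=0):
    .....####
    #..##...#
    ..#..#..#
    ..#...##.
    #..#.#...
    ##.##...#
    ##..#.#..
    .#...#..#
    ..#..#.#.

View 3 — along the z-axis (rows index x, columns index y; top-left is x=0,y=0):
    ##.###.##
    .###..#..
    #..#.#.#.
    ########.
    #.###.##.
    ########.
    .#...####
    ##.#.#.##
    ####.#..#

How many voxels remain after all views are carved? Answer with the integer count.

start: 9×9×9 = 729 voxels
after view 1 [x-axis, 29 of 81 cells solid] → remaining = 261
after view 2 [y-axis, 32 of 81 cells solid] → remaining = 100
after view 3 [z-axis, 54 of 81 cells solid] → remaining = 69

remaining voxels: 69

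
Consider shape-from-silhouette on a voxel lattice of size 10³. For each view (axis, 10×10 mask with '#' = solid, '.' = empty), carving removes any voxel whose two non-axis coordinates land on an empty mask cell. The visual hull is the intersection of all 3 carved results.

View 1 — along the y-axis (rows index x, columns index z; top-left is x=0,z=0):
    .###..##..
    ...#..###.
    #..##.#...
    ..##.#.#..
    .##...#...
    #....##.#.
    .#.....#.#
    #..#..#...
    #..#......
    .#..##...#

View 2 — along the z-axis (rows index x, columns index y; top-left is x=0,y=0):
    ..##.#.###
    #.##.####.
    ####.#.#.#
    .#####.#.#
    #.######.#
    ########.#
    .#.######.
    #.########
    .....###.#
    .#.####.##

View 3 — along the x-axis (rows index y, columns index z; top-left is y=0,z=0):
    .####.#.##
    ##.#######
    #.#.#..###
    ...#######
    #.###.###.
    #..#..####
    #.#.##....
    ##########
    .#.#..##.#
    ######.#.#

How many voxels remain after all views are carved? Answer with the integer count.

full grid |V| = 1000
step 1: project along y, AND mask (36/100) → |grid| = 360
step 2: project along z, AND mask (71/100) → |grid| = 258
step 3: project along x, AND mask (69/100) → |grid| = 180

|visual hull| = 180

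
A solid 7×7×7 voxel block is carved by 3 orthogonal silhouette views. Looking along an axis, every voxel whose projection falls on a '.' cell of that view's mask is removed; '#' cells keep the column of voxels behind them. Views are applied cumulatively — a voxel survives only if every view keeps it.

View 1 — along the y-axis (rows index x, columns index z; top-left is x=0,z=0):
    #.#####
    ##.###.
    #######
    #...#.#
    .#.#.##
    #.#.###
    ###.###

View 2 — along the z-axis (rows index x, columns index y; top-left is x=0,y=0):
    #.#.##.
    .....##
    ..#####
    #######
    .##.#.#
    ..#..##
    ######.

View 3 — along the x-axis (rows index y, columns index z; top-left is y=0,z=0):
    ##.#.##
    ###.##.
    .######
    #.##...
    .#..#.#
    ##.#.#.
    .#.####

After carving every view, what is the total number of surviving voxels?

start: 7×7×7 = 343 voxels
step 1: project along y, AND mask (36/49) → |grid| = 252
step 2: project along z, AND mask (31/49) → |grid| = 157
step 3: project along x, AND mask (31/49) → |grid| = 98

remaining voxels: 98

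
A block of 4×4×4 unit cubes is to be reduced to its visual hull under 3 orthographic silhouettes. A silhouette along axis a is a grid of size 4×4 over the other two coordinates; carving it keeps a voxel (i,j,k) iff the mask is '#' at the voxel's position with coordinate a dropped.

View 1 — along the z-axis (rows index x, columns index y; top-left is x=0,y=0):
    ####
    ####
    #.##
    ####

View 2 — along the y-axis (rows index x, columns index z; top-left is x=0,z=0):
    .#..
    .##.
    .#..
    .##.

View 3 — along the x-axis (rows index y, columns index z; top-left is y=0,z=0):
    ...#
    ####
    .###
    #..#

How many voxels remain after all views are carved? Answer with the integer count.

voxel count = 11

start: 4×4×4 = 64 voxels
step 1: project along z, AND mask (15/16) → |grid| = 60
step 2: project along y, AND mask (6/16) → |grid| = 23
step 3: project along x, AND mask (10/16) → |grid| = 11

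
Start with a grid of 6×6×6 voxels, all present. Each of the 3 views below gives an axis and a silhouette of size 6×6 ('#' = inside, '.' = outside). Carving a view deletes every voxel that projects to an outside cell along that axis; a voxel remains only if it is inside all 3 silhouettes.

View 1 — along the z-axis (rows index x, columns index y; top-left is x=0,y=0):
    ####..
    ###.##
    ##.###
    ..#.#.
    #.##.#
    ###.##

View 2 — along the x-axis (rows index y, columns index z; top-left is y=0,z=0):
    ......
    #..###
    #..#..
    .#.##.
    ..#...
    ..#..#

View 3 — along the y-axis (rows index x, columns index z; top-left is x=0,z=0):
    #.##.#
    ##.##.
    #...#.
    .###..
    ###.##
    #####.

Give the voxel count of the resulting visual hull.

before carving: 216 voxels (6×6×6)
V1 z: intersect with XY mask (25 set) -- 150 left
V2 x: intersect with YZ mask (12 set) -- 47 left
V3 y: intersect with XZ mask (23 set) -- 28 left

remaining voxels: 28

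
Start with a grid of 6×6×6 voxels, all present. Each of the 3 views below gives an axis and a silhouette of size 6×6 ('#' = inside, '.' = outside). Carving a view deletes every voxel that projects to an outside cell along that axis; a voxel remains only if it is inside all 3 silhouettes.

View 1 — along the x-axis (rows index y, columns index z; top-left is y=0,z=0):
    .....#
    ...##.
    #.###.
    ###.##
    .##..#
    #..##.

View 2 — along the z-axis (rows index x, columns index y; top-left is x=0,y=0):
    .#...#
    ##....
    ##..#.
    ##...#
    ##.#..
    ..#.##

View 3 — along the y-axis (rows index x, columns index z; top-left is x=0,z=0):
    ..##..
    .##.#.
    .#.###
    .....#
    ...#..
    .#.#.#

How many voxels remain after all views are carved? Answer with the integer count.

before carving: 216 voxels (6×6×6)
carve view 1 (along x, YZ-mask fill 18/36): 108 voxels remain
carve view 2 (along z, XY-mask fill 16/36): 38 voxels remain
carve view 3 (along y, XZ-mask fill 14/36): 14 voxels remain

14 voxels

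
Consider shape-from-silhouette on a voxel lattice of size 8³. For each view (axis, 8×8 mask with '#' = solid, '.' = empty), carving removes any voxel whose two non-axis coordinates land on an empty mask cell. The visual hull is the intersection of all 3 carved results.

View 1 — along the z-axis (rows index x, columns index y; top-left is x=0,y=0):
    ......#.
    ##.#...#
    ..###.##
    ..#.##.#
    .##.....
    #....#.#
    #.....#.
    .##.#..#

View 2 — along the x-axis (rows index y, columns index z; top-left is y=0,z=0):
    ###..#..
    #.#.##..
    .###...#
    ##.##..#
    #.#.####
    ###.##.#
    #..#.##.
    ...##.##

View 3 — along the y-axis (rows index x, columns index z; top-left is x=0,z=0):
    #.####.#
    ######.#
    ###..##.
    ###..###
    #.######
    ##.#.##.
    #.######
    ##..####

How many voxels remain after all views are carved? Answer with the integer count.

remaining voxels: 81

initial block: 8^3 = 512
step 1: project along z, AND mask (25/64) → |grid| = 200
step 2: project along x, AND mask (37/64) → |grid| = 112
step 3: project along y, AND mask (49/64) → |grid| = 81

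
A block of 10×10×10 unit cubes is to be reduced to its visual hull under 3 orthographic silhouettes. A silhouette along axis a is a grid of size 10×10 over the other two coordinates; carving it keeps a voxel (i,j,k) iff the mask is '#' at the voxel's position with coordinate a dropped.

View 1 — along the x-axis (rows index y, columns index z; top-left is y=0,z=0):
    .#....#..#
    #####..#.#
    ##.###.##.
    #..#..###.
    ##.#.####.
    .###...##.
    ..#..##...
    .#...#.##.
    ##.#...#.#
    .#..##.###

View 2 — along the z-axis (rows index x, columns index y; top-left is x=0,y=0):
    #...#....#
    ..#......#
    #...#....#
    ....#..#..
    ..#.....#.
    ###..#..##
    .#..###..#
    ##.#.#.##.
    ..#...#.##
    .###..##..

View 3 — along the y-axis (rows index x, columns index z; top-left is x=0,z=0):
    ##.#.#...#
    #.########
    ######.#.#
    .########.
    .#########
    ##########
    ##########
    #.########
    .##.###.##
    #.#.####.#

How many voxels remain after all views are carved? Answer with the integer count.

full grid |V| = 1000
[1] x-view keeps 52 columns → grid now 520
[2] z-view keeps 38 columns → grid now 205
[3] y-view keeps 82 columns → grid now 168

168 voxels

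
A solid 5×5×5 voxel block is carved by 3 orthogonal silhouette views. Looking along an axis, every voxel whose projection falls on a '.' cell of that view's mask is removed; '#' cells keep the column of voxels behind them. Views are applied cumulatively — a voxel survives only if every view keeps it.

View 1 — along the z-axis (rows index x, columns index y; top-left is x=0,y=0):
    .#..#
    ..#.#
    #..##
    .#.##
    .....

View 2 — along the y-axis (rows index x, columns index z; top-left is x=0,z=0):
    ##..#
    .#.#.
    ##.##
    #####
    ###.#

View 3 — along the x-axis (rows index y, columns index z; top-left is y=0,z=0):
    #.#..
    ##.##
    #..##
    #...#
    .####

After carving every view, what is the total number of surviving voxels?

start: 5×5×5 = 125 voxels
carve view 1 (along z, XY-mask fill 10/25): 50 voxels remain
carve view 2 (along y, XZ-mask fill 18/25): 37 voxels remain
carve view 3 (along x, YZ-mask fill 15/25): 24 voxels remain

voxel count = 24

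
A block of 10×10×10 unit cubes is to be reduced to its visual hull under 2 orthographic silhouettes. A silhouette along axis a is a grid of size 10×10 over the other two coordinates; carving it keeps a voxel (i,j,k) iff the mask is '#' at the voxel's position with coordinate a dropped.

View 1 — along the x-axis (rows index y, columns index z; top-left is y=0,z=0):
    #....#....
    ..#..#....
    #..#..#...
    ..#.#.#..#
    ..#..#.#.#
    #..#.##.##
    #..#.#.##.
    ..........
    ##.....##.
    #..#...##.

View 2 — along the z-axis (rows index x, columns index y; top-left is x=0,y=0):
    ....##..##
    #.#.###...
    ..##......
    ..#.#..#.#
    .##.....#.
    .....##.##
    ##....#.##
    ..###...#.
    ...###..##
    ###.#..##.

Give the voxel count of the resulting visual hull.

initial block: 10^3 = 1000
after view 1 [x-axis, 34 of 100 cells solid] → remaining = 340
after view 2 [z-axis, 42 of 100 cells solid] → remaining = 153

voxel count = 153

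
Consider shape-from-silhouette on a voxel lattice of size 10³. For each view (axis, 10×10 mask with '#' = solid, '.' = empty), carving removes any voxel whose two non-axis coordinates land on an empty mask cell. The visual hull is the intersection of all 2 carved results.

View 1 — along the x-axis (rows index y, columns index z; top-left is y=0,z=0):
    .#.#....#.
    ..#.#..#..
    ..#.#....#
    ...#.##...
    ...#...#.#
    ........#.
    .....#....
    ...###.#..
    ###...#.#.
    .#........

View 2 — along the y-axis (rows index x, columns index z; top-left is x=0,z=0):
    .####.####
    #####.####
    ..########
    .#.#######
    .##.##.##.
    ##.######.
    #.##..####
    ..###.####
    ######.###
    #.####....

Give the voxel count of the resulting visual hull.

|visual hull| = 210

initial block: 10^3 = 1000
after view 1 [x-axis, 27 of 100 cells solid] → remaining = 270
after view 2 [y-axis, 75 of 100 cells solid] → remaining = 210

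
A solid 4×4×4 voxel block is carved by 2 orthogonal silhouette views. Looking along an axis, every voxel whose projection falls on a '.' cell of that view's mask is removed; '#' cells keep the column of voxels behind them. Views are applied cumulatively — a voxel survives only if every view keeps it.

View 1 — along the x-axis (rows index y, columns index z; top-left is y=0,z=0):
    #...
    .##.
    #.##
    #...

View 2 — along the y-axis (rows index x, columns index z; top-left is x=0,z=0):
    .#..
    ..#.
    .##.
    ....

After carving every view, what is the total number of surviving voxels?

remaining voxels: 6

start: 4×4×4 = 64 voxels
step 1: project along x, AND mask (7/16) → |grid| = 28
step 2: project along y, AND mask (4/16) → |grid| = 6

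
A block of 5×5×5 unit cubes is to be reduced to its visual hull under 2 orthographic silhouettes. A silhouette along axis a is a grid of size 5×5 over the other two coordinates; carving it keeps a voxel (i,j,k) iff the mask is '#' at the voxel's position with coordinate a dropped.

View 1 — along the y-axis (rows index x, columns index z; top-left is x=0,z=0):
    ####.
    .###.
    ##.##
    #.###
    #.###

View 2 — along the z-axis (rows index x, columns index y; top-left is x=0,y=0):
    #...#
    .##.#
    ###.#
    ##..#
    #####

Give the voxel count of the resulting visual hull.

before carving: 125 voxels (5×5×5)
[1] y-view keeps 19 columns → grid now 95
[2] z-view keeps 17 columns → grid now 65

65 voxels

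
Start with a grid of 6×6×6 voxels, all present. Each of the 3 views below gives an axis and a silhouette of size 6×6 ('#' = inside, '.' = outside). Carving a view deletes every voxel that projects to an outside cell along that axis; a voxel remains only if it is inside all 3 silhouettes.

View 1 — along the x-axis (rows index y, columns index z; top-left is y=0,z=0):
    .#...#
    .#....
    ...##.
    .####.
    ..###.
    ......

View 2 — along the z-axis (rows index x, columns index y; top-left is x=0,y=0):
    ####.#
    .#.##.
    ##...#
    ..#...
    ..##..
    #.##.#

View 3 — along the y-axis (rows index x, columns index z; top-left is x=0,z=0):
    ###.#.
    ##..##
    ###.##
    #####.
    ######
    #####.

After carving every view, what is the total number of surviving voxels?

start: 6×6×6 = 216 voxels
V1 x: intersect with YZ mask (12 set) -- 72 left
V2 z: intersect with XY mask (18 set) -- 36 left
V3 y: intersect with XZ mask (29 set) -- 28 left

remaining voxels: 28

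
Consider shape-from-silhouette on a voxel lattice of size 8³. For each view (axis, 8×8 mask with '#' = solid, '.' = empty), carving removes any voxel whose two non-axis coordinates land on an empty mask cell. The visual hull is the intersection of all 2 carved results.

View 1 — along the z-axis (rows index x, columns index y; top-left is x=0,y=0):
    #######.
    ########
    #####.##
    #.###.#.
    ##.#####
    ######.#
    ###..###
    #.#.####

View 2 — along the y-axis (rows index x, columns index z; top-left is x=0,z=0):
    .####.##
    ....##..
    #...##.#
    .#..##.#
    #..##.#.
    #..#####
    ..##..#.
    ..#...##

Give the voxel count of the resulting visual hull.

|visual hull| = 212

start: 8×8×8 = 512 voxels
V1 z: intersect with XY mask (53 set) -- 424 left
V2 y: intersect with XZ mask (32 set) -- 212 left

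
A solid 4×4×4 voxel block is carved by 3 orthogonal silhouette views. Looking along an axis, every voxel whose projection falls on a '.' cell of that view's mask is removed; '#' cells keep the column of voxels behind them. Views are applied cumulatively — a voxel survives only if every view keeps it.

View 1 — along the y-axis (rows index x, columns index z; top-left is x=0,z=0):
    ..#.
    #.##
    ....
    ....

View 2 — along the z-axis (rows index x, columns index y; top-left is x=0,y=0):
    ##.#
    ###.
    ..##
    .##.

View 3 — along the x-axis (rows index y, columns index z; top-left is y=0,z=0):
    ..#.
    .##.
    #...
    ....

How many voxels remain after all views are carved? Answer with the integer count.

full grid |V| = 64
V1 y: intersect with XZ mask (4 set) -- 16 left
V2 z: intersect with XY mask (10 set) -- 12 left
V3 x: intersect with YZ mask (4 set) -- 5 left

voxel count = 5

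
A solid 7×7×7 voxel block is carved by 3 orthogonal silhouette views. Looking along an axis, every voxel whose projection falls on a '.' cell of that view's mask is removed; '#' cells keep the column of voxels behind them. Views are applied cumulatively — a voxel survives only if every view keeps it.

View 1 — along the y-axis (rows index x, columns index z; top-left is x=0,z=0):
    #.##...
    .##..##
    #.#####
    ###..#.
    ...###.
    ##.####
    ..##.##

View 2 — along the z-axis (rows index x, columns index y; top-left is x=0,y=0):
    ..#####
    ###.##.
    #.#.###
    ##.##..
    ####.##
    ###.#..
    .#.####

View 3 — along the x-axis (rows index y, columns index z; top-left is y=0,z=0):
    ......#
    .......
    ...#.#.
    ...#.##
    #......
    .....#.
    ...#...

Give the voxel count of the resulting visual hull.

full grid |V| = 343
  1. axis=1 (XZ plane), |mask|=30  ⇒  voxels=210
  2. axis=2 (XY plane), |mask|=34  ⇒  voxels=143
  3. axis=0 (YZ plane), |mask|=9  ⇒  voxels=30

|visual hull| = 30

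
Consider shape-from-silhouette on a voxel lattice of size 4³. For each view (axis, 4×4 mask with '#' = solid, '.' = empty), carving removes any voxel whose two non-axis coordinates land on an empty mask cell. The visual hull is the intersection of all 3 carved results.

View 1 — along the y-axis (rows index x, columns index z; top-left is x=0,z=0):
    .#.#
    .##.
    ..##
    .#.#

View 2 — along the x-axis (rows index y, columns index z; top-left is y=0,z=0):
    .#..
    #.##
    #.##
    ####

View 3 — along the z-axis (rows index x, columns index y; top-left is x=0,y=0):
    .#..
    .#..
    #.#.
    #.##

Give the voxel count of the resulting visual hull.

full grid |V| = 64
  1. axis=1 (XZ plane), |mask|=8  ⇒  voxels=32
  2. axis=0 (YZ plane), |mask|=11  ⇒  voxels=21
  3. axis=2 (XY plane), |mask|=7  ⇒  voxels=8

voxel count = 8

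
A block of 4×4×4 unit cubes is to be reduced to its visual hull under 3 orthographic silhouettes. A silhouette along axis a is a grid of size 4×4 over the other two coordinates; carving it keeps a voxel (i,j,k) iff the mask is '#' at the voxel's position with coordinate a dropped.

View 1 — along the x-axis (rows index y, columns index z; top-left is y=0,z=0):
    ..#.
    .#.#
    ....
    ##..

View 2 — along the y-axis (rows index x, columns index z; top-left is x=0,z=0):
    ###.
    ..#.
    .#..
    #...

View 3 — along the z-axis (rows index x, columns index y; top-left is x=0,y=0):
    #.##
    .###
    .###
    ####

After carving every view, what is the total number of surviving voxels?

start: 4×4×4 = 64 voxels
carve view 1 (along x, YZ-mask fill 5/16): 20 voxels remain
carve view 2 (along y, XZ-mask fill 6/16): 8 voxels remain
carve view 3 (along z, XY-mask fill 13/16): 6 voxels remain

|visual hull| = 6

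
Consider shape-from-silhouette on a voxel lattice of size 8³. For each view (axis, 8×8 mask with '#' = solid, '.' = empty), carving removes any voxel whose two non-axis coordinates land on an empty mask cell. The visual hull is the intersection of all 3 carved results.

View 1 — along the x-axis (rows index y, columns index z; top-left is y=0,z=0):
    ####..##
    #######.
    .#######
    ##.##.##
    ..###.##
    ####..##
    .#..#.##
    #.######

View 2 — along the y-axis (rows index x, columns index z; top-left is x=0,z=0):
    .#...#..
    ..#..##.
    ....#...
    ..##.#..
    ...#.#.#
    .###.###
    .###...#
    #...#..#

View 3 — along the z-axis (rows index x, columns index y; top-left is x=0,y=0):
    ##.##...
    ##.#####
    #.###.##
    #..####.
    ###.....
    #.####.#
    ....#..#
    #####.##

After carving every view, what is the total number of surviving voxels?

start: 8×8×8 = 512 voxels
after view 1 [x-axis, 48 of 64 cells solid] → remaining = 384
after view 2 [y-axis, 25 of 64 cells solid] → remaining = 146
after view 3 [z-axis, 40 of 64 cells solid] → remaining = 88

remaining voxels: 88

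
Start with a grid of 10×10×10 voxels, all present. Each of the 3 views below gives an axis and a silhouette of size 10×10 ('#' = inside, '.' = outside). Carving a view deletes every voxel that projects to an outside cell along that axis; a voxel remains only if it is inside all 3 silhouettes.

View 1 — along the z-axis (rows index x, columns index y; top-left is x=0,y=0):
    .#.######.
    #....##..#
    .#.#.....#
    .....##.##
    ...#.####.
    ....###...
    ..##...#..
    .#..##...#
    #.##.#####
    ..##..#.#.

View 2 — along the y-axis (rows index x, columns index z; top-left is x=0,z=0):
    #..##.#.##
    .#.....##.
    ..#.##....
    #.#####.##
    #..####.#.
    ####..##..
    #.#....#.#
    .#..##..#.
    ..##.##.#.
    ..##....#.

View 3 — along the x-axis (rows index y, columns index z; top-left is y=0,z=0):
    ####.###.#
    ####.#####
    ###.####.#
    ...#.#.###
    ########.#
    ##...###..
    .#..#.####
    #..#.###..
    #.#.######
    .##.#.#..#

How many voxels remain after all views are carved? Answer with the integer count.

full grid |V| = 1000
  1. axis=2 (XY plane), |mask|=45  ⇒  voxels=450
  2. axis=1 (XZ plane), |mask|=48  ⇒  voxels=223
  3. axis=0 (YZ plane), |mask|=68  ⇒  voxels=136

136 voxels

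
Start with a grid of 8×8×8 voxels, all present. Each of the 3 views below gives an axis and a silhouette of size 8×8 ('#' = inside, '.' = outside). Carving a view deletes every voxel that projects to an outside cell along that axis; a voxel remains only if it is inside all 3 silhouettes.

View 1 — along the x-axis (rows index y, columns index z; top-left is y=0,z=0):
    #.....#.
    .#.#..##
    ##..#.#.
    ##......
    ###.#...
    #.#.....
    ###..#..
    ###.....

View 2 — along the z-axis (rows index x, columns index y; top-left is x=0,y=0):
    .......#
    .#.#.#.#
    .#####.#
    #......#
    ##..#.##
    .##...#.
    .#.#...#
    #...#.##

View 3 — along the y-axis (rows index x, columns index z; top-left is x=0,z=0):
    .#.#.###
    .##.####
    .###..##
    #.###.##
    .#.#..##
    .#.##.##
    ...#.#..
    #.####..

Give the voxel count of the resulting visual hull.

before carving: 512 voxels (8×8×8)
after view 1 [x-axis, 25 of 64 cells solid] → remaining = 200
after view 2 [z-axis, 28 of 64 cells solid] → remaining = 89
after view 3 [y-axis, 38 of 64 cells solid] → remaining = 50

|visual hull| = 50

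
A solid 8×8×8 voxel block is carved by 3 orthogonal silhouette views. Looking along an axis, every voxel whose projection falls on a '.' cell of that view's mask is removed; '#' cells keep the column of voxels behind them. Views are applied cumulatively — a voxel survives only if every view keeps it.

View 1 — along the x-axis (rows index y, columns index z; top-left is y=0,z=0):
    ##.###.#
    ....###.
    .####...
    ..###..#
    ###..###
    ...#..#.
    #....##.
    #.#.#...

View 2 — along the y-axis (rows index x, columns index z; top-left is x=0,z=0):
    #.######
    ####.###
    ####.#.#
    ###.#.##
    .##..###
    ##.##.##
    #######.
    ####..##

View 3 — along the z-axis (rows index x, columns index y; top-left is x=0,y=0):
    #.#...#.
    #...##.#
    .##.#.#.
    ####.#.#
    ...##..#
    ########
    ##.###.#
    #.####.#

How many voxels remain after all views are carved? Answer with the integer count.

|visual hull| = 124

initial block: 8^3 = 512
[1] x-view keeps 31 columns → grid now 248
[2] y-view keeps 50 columns → grid now 190
[3] z-view keeps 40 columns → grid now 124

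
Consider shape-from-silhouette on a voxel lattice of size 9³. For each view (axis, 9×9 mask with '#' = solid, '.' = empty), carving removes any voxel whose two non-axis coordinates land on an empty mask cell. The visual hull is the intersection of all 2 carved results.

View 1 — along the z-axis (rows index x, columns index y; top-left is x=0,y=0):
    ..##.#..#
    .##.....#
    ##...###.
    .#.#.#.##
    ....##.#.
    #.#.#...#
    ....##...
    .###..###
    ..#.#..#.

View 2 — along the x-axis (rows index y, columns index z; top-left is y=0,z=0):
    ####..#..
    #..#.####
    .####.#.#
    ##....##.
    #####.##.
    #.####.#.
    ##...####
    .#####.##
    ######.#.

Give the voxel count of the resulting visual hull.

full grid |V| = 729
step 1: project along z, AND mask (35/81) → |grid| = 315
step 2: project along x, AND mask (54/81) → |grid| = 216

216 voxels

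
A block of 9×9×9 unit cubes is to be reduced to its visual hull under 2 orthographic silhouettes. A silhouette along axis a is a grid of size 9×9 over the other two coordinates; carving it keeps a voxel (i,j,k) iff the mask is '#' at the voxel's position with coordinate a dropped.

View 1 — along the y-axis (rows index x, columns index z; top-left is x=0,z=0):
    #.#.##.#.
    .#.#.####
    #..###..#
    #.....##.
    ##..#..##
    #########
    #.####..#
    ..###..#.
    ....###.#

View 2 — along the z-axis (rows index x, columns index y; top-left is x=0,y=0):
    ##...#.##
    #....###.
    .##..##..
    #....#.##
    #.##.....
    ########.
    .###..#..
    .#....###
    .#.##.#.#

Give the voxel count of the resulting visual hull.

voxel count = 228

full grid |V| = 729
  1. axis=1 (XZ plane), |mask|=47  ⇒  voxels=423
  2. axis=2 (XY plane), |mask|=41  ⇒  voxels=228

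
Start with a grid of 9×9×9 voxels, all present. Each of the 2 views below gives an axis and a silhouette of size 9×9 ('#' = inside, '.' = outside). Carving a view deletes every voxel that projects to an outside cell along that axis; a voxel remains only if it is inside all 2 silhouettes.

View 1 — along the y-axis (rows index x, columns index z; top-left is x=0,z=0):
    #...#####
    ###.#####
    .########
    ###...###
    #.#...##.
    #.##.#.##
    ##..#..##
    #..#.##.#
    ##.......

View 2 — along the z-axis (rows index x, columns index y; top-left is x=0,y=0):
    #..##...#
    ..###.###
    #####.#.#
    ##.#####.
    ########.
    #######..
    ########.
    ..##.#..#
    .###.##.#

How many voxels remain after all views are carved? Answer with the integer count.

start: 9×9×9 = 729 voxels
carve view 1 (along y, XZ-mask fill 50/81): 450 voxels remain
carve view 2 (along z, XY-mask fill 57/81): 316 voxels remain

|visual hull| = 316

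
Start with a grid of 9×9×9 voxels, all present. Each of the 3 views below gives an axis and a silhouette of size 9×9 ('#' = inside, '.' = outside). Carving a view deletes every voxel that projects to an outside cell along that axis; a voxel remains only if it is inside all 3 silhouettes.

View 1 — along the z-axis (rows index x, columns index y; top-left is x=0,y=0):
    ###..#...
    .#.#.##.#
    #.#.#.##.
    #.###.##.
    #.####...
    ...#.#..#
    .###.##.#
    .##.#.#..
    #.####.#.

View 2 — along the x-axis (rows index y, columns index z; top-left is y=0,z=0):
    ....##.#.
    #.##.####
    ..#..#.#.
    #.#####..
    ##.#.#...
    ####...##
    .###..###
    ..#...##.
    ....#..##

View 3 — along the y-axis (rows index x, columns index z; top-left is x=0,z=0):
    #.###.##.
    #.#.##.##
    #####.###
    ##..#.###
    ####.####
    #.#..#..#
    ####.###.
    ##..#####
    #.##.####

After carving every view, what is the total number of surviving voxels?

initial block: 9^3 = 729
[1] z-view keeps 44 columns → grid now 396
[2] x-view keeps 41 columns → grid now 204
[3] y-view keeps 59 columns → grid now 149

voxel count = 149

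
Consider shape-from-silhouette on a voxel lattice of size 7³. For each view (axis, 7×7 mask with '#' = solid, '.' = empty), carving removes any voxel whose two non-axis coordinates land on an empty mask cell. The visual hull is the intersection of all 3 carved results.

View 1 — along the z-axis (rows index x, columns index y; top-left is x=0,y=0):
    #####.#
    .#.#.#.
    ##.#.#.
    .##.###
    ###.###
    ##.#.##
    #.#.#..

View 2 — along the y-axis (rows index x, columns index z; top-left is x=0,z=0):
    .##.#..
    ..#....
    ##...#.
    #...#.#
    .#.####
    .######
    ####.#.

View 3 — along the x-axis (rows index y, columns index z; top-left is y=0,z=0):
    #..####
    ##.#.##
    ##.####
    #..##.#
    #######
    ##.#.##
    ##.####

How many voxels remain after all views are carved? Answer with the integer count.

initial block: 7^3 = 343
carve view 1 (along z, XY-mask fill 32/49): 224 voxels remain
carve view 2 (along y, XZ-mask fill 26/49): 123 voxels remain
carve view 3 (along x, YZ-mask fill 38/49): 91 voxels remain

|visual hull| = 91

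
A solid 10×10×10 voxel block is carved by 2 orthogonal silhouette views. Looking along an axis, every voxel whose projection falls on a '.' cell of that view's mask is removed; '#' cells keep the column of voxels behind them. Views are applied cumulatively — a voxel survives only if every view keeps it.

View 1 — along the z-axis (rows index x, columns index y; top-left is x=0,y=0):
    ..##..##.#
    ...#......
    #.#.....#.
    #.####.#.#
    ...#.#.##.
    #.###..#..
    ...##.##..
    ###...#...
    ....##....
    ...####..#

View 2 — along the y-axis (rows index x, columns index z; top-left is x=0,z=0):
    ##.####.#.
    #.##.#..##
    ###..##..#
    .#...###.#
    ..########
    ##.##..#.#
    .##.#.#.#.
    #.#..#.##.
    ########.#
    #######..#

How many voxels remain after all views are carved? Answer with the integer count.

before carving: 1000 voxels (10×10×10)
  1. axis=2 (XY plane), |mask|=40  ⇒  voxels=400
  2. axis=1 (XZ plane), |mask|=65  ⇒  voxels=254

254 voxels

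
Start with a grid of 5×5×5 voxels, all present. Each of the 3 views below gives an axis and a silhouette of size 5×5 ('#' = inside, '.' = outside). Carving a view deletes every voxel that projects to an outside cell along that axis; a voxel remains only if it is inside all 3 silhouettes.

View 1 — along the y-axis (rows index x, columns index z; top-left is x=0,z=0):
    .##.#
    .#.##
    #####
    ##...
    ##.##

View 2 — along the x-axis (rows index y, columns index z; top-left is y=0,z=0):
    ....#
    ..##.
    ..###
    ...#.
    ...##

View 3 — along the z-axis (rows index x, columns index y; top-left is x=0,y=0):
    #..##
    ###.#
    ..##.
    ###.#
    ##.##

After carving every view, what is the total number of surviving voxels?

voxel count = 17

before carving: 125 voxels (5×5×5)
  1. axis=1 (XZ plane), |mask|=17  ⇒  voxels=85
  2. axis=0 (YZ plane), |mask|=9  ⇒  voxels=28
  3. axis=2 (XY plane), |mask|=17  ⇒  voxels=17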